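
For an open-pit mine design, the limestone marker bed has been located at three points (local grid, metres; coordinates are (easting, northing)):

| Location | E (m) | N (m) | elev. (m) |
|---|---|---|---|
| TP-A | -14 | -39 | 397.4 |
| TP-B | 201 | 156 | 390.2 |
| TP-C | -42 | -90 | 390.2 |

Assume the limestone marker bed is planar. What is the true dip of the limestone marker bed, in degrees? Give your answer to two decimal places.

24.33°

Two edge vectors: TP-A→TP-B = (215, 195, -7.2), TP-A→TP-C = (-28, -51, -7.2).
Normal n = (TP-A→TP-B) × (TP-A→TP-C) = (-1771.2, 1749.6, -5505).
So ∂z/∂E = −n_x/n_z = −0.32174 and ∂z/∂N = −n_y/n_z = 0.31782.
Gradient magnitude |∇z| = √(a² + b²) = √(0.10352 + 0.10101) = 0.45225.
True dip = arctan(0.45225) = 24.33°, dipping toward SE (azimuth ≈ 135°).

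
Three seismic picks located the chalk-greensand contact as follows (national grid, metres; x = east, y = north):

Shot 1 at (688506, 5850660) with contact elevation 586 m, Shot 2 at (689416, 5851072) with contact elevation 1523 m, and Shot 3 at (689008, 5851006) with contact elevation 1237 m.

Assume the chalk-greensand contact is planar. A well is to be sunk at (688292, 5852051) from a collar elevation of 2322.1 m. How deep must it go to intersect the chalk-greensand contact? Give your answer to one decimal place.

Let the plane be z = a·x + b·y + c.
Shot 2−Shot 1: 910a + 412b = 937;  Shot 3−Shot 1: 502a + 346b = 651.
Solving gives a = 0.518253175, b = 1.129586434.
Then c = 586 − a·688506 − b·5850660 = −6965060.59.
At (688292, 5852051): z_contact = 356709.51 + 6610397.42 − 6965060.59 = 2046.35 m.
Depth below ground = 2322.1 − 2046.35 = 275.8 m.

275.8 m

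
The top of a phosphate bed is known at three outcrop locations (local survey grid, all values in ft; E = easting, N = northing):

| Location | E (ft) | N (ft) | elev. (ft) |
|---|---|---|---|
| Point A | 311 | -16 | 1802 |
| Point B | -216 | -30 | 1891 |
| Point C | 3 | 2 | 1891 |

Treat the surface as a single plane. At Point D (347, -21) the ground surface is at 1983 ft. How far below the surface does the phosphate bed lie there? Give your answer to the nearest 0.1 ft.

195.5 ft

Let the plane be z = a·E + b·N + c.
Point B−Point A: −527a − 14b = 89;  Point C−Point A: −308a + 18b = 89.
Solving gives a = −0.20641, b = 1.41260.
Then c = 1802 − a·311 − b·-16 = 1888.79.
At (347, -21): z_contact = −71.62 − 29.66 + 1888.79 = 1787.51 ft.
Depth below ground = 1983 − 1787.51 = 195.5 ft.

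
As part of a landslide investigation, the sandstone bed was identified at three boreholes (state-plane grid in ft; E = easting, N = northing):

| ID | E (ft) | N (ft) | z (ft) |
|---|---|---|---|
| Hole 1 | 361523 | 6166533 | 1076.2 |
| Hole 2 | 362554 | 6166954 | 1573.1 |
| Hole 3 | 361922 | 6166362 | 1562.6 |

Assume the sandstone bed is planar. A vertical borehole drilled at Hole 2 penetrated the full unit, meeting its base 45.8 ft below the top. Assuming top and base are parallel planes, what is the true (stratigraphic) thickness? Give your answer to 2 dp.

29.06 ft

Two edge vectors: Hole 1→Hole 2 = (1031, 421, 496.9), Hole 1→Hole 3 = (399, -171, 486.4).
Normal n = (Hole 1→Hole 2) × (Hole 1→Hole 3) = (289744.3, -303215.3, -344280).
So ∂z/∂E = −n_x/n_z = 0.84159 and ∂z/∂N = −n_y/n_z = −0.88072.
|∇z| = √(a²+b²) = 1.21818, so dip δ = arctan(1.21818) = 50.62°.
True thickness = vertical thickness × cos δ = 45.8 × cos 50.62° = 29.06 ft.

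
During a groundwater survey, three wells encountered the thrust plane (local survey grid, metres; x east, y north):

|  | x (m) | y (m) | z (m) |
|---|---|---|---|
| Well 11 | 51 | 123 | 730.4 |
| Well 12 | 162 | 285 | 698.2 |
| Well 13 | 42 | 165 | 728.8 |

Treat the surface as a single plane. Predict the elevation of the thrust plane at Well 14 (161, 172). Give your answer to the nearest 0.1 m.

707.0 m

Two edge vectors: Well 11→Well 12 = (111, 162, -32.2), Well 11→Well 13 = (-9, 42, -1.6).
Normal n = (Well 11→Well 12) × (Well 11→Well 13) = (1093.2, 467.4, 6120).
So ∂z/∂x = −n_x/n_z = −0.17863 and ∂z/∂y = −n_y/n_z = −0.07637.
Intercept c from Well 11: 730.4 + 9.11 + 9.39 = 748.90.
At (161, 172): z = −28.8 − 13.1 + 748.90 = 707.0 m.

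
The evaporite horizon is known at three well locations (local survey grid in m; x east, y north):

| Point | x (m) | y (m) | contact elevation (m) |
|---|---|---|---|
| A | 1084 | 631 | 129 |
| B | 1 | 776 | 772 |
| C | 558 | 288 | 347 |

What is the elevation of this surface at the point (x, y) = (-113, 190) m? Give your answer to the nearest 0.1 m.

702.5 m

Let the plane be z = a·x + b·y + c.
B−A: −1083a + 145b = 643;  C−A: −526a − 343b = 218.
Solving gives a = −0.563183, b = 0.228088.
Then c = 129 − a·1084 − b·631 = 595.57.
At (-113, 190): z = 63.6 + 43.3 + 595.57 = 702.5 m.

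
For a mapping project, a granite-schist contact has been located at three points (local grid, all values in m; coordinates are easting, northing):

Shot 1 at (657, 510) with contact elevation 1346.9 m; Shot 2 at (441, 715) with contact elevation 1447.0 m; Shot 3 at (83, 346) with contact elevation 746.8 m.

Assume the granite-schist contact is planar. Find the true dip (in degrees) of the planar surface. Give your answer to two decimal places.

54.59°

Two edge vectors: Shot 1→Shot 2 = (-216, 205, 100.1), Shot 1→Shot 3 = (-574, -164, -600.1).
Normal n = (Shot 1→Shot 2) × (Shot 1→Shot 3) = (-106604.1, -187079, 153094).
So ∂z/∂easting = −n_x/n_z = 0.69633 and ∂z/∂northing = −n_y/n_z = 1.22199.
Gradient magnitude |∇z| = √(a² + b²) = √(0.48488 + 1.49325) = 1.40646.
True dip = arctan(1.40646) = 54.59°, dipping toward SSW (azimuth ≈ 210°).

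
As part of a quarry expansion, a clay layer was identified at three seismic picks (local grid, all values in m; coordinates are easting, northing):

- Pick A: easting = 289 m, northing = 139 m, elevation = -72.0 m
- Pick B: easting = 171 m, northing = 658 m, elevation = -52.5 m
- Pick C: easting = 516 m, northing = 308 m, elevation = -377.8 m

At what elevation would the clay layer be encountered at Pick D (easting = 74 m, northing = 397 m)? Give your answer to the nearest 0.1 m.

Two edge vectors: Pick A→Pick B = (-118, 519, 19.5), Pick A→Pick C = (227, 169, -305.8).
Normal n = (Pick A→Pick B) × (Pick A→Pick C) = (-162005.7, -31657.9, -137755).
So ∂z/∂easting = −n_x/n_z = −1.17604 and ∂z/∂northing = −n_y/n_z = −0.22981.
Intercept c from Pick A: -72 + 339.88 + 31.94 = 299.82.
At (74, 397): z = −87.0 − 91.2 + 299.82 = 121.6 m.

121.6 m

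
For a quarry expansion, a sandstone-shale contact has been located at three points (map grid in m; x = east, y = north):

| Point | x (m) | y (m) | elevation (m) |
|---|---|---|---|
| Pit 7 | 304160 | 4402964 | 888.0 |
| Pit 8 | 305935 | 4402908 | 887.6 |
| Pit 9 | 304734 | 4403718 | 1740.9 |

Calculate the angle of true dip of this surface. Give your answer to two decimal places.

47.86°

Let the plane be z = a·x + b·y + c.
Pit 8−Pit 7: 1775a − 56b = −0.4;  Pit 9−Pit 7: 574a + 754b = 852.9.
Solving gives a = 0.03463, b = 1.10480.
Gradient magnitude |∇z| = √(a² + b²) = √(0.00120 + 1.22059) = 1.10535.
True dip = arctan(1.10535) = 47.86°, dipping toward S (azimuth ≈ 182°).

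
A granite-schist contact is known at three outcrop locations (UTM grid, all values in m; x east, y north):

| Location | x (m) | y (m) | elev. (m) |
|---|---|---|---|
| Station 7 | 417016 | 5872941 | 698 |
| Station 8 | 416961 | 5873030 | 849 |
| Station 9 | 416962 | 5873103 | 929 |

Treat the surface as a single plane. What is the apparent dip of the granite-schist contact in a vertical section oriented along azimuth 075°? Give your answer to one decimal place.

32.3°

Let the plane be z = a·x + b·y + c.
Station 8−Station 7: −55a + 89b = 151;  Station 9−Station 7: −54a + 162b = 231.
Solving gives a = −0.95102, b = 1.10892.
Unit vector along 075° is (sin 75°, cos 75°) = (0.9659, 0.2588).
Slope in that direction = a·(0.9659) + b·(0.2588) = −0.63161.
Apparent dip = arctan|0.63161| = 32.3° (true dip is 55.6°, so apparent ≤ true as expected).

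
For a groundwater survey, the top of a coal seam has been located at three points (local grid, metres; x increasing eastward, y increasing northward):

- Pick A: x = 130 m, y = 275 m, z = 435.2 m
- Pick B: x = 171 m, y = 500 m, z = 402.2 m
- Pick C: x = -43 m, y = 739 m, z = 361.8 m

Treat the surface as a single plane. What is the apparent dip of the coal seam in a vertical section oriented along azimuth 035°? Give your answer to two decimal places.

Two edge vectors: Pick A→Pick B = (41, 225, -33), Pick A→Pick C = (-173, 464, -73.4).
Normal n = (Pick A→Pick B) × (Pick A→Pick C) = (-1203, 8718.4, 57949).
So ∂z/∂x = −n_x/n_z = 0.02076 and ∂z/∂y = −n_y/n_z = −0.15045.
Unit vector along 035° is (sin 35°, cos 35°) = (0.5736, 0.8192).
Slope in that direction = a·(0.5736) + b·(0.8192) = −0.11133.
Apparent dip = arctan|0.11133| = 6.35° (true dip is 8.6°, so apparent ≤ true as expected).

6.35°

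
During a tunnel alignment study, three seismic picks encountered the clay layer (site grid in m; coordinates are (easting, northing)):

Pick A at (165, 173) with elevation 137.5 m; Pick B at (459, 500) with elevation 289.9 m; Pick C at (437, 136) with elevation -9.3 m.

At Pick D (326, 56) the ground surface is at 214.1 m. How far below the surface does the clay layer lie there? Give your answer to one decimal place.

Two edge vectors: Pick A→Pick B = (294, 327, 152.4), Pick A→Pick C = (272, -37, -146.8).
Normal n = (Pick A→Pick B) × (Pick A→Pick C) = (-42364.8, 84612, -99822).
So ∂z/∂E = −n_x/n_z = −0.42440 and ∂z/∂N = −n_y/n_z = 0.84763.
Intercept c from Pick A: 137.5 + 70.03 − 146.64 = 60.89.
At (326, 56): z_contact = −138.36 + 47.47 + 60.89 = -30.00 m.
Depth below ground = 214.1 − (-30.00) = 244.1 m.

244.1 m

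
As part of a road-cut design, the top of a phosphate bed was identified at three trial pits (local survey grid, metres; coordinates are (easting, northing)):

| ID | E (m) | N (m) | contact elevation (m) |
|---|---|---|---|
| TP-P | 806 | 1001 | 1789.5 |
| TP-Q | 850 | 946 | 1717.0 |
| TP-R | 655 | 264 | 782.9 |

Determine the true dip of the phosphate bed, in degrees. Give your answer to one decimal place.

53.6°

Two edge vectors: TP-P→TP-Q = (44, -55, -72.5), TP-P→TP-R = (-151, -737, -1006.6).
Normal n = (TP-P→TP-Q) × (TP-P→TP-R) = (1930.5, 55237.9, -40733).
So ∂z/∂E = −n_x/n_z = 0.04739 and ∂z/∂N = −n_y/n_z = 1.35610.
Gradient magnitude |∇z| = √(a² + b²) = √(0.00225 + 1.83900) = 1.35692.
True dip = arctan(1.35692) = 53.6°, dipping toward S (azimuth ≈ 182°).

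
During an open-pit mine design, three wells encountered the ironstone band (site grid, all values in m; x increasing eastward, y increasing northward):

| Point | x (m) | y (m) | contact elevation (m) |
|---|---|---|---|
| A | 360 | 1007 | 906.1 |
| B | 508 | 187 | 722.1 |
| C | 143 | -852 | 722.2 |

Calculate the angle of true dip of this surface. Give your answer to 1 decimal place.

Let the plane be z = a·x + b·y + c.
B−A: 148a − 820b = −184;  C−A: −217a − 1859b = −183.9.
Solving gives a = −0.42214, b = 0.14820.
Gradient magnitude |∇z| = √(a² + b²) = √(0.17820 + 0.02196) = 0.44739.
True dip = arctan(0.44739) = 24.1°, dipping toward ESE (azimuth ≈ 109°).

24.1°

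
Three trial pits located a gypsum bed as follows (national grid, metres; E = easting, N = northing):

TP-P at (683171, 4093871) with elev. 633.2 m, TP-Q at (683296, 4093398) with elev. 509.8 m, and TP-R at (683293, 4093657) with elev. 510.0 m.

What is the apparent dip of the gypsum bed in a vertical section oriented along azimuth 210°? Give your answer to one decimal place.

Let the plane be z = a·E + b·N + c.
TP-Q−TP-P: 125a − 473b = −123.4;  TP-R−TP-P: 122a − 214b = −123.2.
Solving gives a = −1.02940, b = −0.01115.
Unit vector along 210° is (sin 210°, cos 210°) = (-0.5000, -0.8660).
Slope in that direction = a·(-0.5000) + b·(-0.8660) = 0.52436.
Apparent dip = arctan|0.52436| = 27.7° (true dip is 45.8°, so apparent ≤ true as expected).

27.7°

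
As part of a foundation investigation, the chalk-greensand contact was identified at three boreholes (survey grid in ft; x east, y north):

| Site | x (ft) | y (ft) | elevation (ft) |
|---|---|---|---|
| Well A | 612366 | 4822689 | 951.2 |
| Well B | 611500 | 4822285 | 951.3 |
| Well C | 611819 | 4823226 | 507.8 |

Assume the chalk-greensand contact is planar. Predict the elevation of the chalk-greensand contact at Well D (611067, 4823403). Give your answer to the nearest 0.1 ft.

Two edge vectors: Well A→Well B = (-866, -404, 0.1), Well A→Well C = (-547, 537, -443.4).
Normal n = (Well A→Well B) × (Well A→Well C) = (179079.9, -384039.1, -686030).
So ∂z/∂x = −n_x/n_z = 0.261038001 and ∂z/∂y = −n_y/n_z = −0.559799280.
Intercept c from Well A: 951.2 − 159850.80 + 2699737.83 = 2540838.23.
At (611067, 4823403): z = 159511.7 − 2700137.5 + 2540838.23 = 212.4 ft.

212.4 ft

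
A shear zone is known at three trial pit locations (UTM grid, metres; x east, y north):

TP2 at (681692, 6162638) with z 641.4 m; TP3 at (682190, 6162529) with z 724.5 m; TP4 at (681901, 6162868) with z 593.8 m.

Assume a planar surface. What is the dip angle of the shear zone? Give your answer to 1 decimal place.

17.5°

Let the plane be z = a·x + b·y + c.
TP3−TP2: 498a − 109b = 83.1;  TP4−TP2: 209a + 230b = −47.6.
Solving gives a = 0.10140, b = −0.29910.
Gradient magnitude |∇z| = √(a² + b²) = √(0.01028 + 0.08946) = 0.31582.
True dip = arctan(0.31582) = 17.5°, dipping toward NNW (azimuth ≈ 341°).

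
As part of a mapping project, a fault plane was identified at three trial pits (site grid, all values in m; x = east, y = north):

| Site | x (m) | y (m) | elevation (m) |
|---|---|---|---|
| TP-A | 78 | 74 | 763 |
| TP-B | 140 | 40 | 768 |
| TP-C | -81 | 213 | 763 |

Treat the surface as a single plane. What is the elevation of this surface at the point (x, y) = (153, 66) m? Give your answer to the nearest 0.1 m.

777.2 m

Two edge vectors: TP-A→TP-B = (62, -34, 5), TP-A→TP-C = (-159, 139, 0).
Normal n = (TP-A→TP-B) × (TP-A→TP-C) = (-695, -795, 3212).
So ∂z/∂x = −n_x/n_z = 0.21638 and ∂z/∂y = −n_y/n_z = 0.24751.
Intercept c from TP-A: 763 − 16.88 − 18.32 = 727.81.
At (153, 66): z = 33.1 + 16.3 + 727.81 = 777.2 m.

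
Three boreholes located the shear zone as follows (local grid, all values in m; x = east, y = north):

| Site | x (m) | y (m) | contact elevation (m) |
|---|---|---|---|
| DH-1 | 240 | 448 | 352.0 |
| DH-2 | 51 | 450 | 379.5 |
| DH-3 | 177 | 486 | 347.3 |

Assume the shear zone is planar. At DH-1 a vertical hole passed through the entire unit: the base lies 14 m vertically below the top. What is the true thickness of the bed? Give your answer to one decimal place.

13.0 m

Let the plane be z = a·x + b·y + c.
DH-2−DH-1: −189a + 2b = 27.5;  DH-3−DH-1: −63a + 38b = −4.7.
Solving gives a = −0.14943, b = −0.37143.
|∇z| = √(a²+b²) = 0.40036, so dip δ = arctan(0.40036) = 21.82°.
True thickness = vertical thickness × cos δ = 14 × cos 21.82° = 13.0 m.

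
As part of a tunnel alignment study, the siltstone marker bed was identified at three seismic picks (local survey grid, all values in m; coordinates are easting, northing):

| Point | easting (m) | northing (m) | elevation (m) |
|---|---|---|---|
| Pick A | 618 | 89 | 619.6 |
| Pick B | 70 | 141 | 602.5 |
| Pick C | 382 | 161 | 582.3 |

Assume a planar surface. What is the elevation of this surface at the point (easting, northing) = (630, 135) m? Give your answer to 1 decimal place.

591.5 m

Let the plane be z = a·easting + b·northing + c.
Pick B−Pick A: −548a + 52b = −17.1;  Pick C−Pick A: −236a + 72b = −37.3.
Solving gives a = −0.02606, b = −0.60347.
Then c = 619.6 − a·618 − b·89 = 689.41.
At (630, 135): z = −16.4 − 81.5 + 689.41 = 591.5 m.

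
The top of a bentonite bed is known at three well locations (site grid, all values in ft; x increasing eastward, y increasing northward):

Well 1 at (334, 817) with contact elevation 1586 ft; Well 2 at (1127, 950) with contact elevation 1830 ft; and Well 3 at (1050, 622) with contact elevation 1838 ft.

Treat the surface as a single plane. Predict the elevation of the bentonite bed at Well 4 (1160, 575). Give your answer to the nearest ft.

Let the plane be z = a·x + b·y + c.
Well 2−Well 1: 793a + 133b = 244;  Well 3−Well 1: 716a − 195b = 252.
Solving gives a = 0.32456, b = −0.10058.
Then c = 1586 − a·334 − b·817 = 1559.77.
At (1160, 575): z = 376.5 − 57.8 + 1559.77 = 1878.4 ft.

1878 ft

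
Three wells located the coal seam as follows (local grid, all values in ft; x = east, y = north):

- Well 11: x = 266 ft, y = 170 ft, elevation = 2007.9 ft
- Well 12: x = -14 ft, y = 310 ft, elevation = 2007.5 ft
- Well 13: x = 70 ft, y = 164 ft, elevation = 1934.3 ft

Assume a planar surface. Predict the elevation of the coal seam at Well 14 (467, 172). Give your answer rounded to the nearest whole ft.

Let the plane be z = a·x + b·y + c.
Well 12−Well 11: −280a + 140b = −0.4;  Well 13−Well 11: −196a − 6b = −73.6.
Solving gives a = 0.35393, b = 0.70500.
Then c = 2007.9 − a·266 − b·170 = 1793.90.
At (467, 172): z = 165.3 + 121.3 + 1793.90 = 2080.4 ft.

2080 ft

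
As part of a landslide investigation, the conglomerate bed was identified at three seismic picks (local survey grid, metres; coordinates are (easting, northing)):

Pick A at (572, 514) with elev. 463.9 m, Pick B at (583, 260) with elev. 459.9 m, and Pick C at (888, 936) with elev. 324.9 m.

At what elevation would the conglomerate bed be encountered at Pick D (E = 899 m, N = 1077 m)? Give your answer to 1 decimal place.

319.7 m

Let the plane be z = a·E + b·N + c.
Pick B−Pick A: 11a − 254b = −4;  Pick C−Pick A: 316a + 422b = −139.
Solving gives a = −0.435705, b = −0.003121.
Then c = 463.9 − a·572 − b·514 = 714.73.
At (899, 1077): z = −391.7 − 3.4 + 714.73 = 319.7 m.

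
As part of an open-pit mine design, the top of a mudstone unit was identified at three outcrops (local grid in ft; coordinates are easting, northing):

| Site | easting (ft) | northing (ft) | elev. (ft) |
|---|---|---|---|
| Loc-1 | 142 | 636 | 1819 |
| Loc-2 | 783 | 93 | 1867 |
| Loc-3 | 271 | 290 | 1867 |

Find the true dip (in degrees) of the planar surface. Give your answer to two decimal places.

Let the plane be z = a·easting + b·northing + c.
Loc-2−Loc-1: 641a − 543b = 48;  Loc-3−Loc-1: 129a − 346b = 48.
Solving gives a = −0.06232, b = −0.16196.
Gradient magnitude |∇z| = √(a² + b²) = √(0.00388 + 0.02623) = 0.17354.
True dip = arctan(0.17354) = 9.84°, dipping toward NNE (azimuth ≈ 021°).

9.84°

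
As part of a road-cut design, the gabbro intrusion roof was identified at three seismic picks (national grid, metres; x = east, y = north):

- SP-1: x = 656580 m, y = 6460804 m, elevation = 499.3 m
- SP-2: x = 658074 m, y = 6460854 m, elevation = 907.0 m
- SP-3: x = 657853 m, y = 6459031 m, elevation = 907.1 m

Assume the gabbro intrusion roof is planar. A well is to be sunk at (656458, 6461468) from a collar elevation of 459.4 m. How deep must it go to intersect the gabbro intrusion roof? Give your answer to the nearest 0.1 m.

15.6 m

Two edge vectors: SP-1→SP-2 = (1494, 50, 407.7), SP-1→SP-3 = (1273, -1773, 407.8).
Normal n = (SP-1→SP-2) × (SP-1→SP-3) = (743242.1, -90251.1, -2712512).
So ∂z/∂x = −n_x/n_z = 0.274005092 and ∂z/∂y = −n_y/n_z = −0.033272148.
Intercept c from SP-1: 499.3 − 179906.26 + 214964.83 = 35557.86.
At (656458, 6461468): z_contact = 179872.83 − 214986.92 + 35557.86 = 443.78 m.
Depth below ground = 459.4 − 443.78 = 15.6 m.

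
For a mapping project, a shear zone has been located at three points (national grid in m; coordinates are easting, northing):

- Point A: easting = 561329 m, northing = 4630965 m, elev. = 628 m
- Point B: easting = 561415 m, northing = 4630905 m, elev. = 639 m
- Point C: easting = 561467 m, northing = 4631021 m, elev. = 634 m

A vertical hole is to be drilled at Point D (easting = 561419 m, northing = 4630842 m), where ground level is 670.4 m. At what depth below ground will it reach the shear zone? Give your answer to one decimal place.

Let the plane be z = a·easting + b·northing + c.
Point B−Point A: 86a − 60b = 11;  Point C−Point A: 138a + 56b = 6.
Solving gives a = 0.074526573, b = −0.076511912.
Then c = 628 − a·561329 − b·4630965 = 313118.06.
At (561419, 4630842): z_contact = 41840.63 − 354314.58 + 313118.06 = 644.12 m.
Depth below ground = 670.4 − 644.12 = 26.3 m.

26.3 m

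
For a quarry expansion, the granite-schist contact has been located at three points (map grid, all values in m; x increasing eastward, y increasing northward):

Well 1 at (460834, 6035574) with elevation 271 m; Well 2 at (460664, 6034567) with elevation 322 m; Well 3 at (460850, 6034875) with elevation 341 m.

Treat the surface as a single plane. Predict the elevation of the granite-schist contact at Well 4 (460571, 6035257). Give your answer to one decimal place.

Let the plane be z = a·x + b·y + c.
Well 2−Well 1: −170a − 1007b = 51;  Well 3−Well 1: 16a − 699b = 70.
Solving gives a = 0.258192409, b = −0.094233078.
Then c = 271 − a·460834 − b·6035574 = 450037.87.
At (460571, 6035257): z = 118915.9 − 568720.8 + 450037.87 = 233.0 m.

233.0 m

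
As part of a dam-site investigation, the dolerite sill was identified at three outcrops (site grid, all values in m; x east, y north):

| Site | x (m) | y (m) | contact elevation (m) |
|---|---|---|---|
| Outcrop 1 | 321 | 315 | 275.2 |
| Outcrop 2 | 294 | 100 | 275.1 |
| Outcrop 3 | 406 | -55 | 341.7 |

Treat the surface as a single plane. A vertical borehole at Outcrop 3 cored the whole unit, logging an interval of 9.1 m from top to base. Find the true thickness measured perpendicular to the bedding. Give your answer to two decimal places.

8.10 m

Two edge vectors: Outcrop 1→Outcrop 2 = (-27, -215, -0.1), Outcrop 1→Outcrop 3 = (85, -370, 66.5).
Normal n = (Outcrop 1→Outcrop 2) × (Outcrop 1→Outcrop 3) = (-14334.5, 1787, 28265).
So ∂z/∂x = −n_x/n_z = 0.50715 and ∂z/∂y = −n_y/n_z = −0.06322.
|∇z| = √(a²+b²) = 0.51107, so dip δ = arctan(0.51107) = 27.07°.
True thickness = vertical thickness × cos δ = 9.1 × cos 27.07° = 8.10 m.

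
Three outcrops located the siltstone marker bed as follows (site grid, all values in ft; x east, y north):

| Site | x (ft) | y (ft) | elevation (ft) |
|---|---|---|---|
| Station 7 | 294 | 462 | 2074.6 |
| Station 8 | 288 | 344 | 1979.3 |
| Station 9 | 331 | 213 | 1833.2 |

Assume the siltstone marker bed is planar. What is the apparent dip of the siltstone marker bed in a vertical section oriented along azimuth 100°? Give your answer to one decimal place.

43.4°

Let the plane be z = a·x + b·y + c.
Station 8−Station 7: −6a − 118b = −95.3;  Station 9−Station 7: 37a − 249b = −241.4.
Solving gives a = −0.81152, b = 0.84889.
Unit vector along 100° is (sin 100°, cos 100°) = (0.9848, -0.1736).
Slope in that direction = a·(0.9848) + b·(-0.1736) = −0.94660.
Apparent dip = arctan|0.94660| = 43.4° (true dip is 49.6°, so apparent ≤ true as expected).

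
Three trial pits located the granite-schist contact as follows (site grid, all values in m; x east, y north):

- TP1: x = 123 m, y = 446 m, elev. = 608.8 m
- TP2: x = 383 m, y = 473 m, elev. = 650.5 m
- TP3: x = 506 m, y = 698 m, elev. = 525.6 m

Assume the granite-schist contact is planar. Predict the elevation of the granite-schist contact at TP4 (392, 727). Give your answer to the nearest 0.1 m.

Two edge vectors: TP1→TP2 = (260, 27, 41.7), TP1→TP3 = (383, 252, -83.2).
Normal n = (TP1→TP2) × (TP1→TP3) = (-12754.8, 37603.1, 55179).
So ∂z/∂x = −n_x/n_z = 0.23115 and ∂z/∂y = −n_y/n_z = −0.68147.
Intercept c from TP1: 608.8 − 28.43 + 303.94 = 884.31.
At (392, 727): z = 90.6 − 495.4 + 884.31 = 479.5 m.

479.5 m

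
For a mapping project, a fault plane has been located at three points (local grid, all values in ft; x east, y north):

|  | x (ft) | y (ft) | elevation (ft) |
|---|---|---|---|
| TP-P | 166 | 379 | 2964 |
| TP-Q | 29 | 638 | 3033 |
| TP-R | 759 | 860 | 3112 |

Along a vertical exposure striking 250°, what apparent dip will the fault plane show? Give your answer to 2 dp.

Two edge vectors: TP-P→TP-Q = (-137, 259, 69), TP-P→TP-R = (593, 481, 148).
Normal n = (TP-P→TP-Q) × (TP-P→TP-R) = (5143, 61193, -219484).
So ∂z/∂x = −n_x/n_z = 0.02343 and ∂z/∂y = −n_y/n_z = 0.27880.
Unit vector along 250° is (sin 250°, cos 250°) = (-0.9397, -0.3420).
Slope in that direction = a·(-0.9397) + b·(-0.3420) = −0.11738.
Apparent dip = arctan|0.11738| = 6.69° (true dip is 15.6°, so apparent ≤ true as expected).

6.69°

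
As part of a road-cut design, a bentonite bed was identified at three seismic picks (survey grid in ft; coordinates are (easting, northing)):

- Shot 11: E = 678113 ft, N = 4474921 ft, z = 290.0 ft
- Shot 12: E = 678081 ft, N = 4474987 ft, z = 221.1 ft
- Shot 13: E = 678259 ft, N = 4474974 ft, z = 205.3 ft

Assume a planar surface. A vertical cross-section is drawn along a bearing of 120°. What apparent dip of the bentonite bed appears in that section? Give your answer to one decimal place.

Let the plane be z = a·E + b·N + c.
Shot 12−Shot 11: −32a + 66b = −68.9;  Shot 13−Shot 11: 146a + 53b = −84.7.
Solving gives a = −0.17106, b = −1.12688.
Unit vector along 120° is (sin 120°, cos 120°) = (0.8660, -0.5000).
Slope in that direction = a·(0.8660) + b·(-0.5000) = 0.41529.
Apparent dip = arctan|0.41529| = 22.6° (true dip is 48.7°, so apparent ≤ true as expected).

22.6°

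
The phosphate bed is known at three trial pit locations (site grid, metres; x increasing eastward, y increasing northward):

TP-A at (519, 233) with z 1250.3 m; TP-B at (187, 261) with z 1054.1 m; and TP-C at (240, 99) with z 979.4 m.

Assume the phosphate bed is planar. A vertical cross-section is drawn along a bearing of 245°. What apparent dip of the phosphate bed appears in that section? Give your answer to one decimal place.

41.1°

Let the plane be z = a·x + b·y + c.
TP-B−TP-A: −332a + 28b = −196.2;  TP-C−TP-A: −279a − 134b = −270.9.
Solving gives a = 0.64772, b = 0.67302.
Unit vector along 245° is (sin 245°, cos 245°) = (-0.9063, -0.4226).
Slope in that direction = a·(-0.9063) + b·(-0.4226) = −0.87147.
Apparent dip = arctan|0.87147| = 41.1° (true dip is 43.0°, so apparent ≤ true as expected).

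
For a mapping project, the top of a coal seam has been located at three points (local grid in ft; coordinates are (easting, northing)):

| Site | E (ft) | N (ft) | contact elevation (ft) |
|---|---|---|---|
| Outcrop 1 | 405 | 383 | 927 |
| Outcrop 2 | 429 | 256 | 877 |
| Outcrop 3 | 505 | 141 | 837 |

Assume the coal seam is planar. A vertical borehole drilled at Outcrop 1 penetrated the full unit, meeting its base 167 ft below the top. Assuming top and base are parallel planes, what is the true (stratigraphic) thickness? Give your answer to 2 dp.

Let the plane be z = a·E + b·N + c.
Outcrop 2−Outcrop 1: 24a − 127b = −50;  Outcrop 3−Outcrop 1: 100a − 242b = −90.
Solving gives a = 0.09721, b = 0.41207.
|∇z| = √(a²+b²) = 0.42338, so dip δ = arctan(0.42338) = 22.95°.
True thickness = vertical thickness × cos δ = 167 × cos 22.95° = 153.78 ft.

153.78 ft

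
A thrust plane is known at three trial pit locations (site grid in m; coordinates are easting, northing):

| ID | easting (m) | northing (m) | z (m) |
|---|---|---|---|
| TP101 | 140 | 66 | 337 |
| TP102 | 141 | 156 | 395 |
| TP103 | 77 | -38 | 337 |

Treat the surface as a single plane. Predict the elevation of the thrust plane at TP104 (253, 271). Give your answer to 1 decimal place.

Let the plane be z = a·easting + b·northing + c.
TP102−TP101: 1a + 90b = 58;  TP103−TP101: −63a − 104b = 0.
Solving gives a = −1.08372, b = 0.65649.
Then c = 337 − a·140 − b·66 = 445.39.
At (253, 271): z = −274.2 + 177.9 + 445.39 = 349.1 m.

349.1 m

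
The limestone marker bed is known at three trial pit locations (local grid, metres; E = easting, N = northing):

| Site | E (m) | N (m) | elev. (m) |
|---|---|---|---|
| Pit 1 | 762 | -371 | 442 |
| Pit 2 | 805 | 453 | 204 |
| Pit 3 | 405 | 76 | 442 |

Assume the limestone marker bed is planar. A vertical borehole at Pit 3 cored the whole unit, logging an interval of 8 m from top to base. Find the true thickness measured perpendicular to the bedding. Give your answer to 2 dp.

7.34 m

Two edge vectors: Pit 1→Pit 2 = (43, 824, -238), Pit 1→Pit 3 = (-357, 447, 0).
Normal n = (Pit 1→Pit 2) × (Pit 1→Pit 3) = (106386, 84966, 313389).
So ∂z/∂E = −n_x/n_z = −0.33947 and ∂z/∂N = −n_y/n_z = −0.27112.
|∇z| = √(a²+b²) = 0.43445, so dip δ = arctan(0.43445) = 23.48°.
True thickness = vertical thickness × cos δ = 8 × cos 23.48° = 7.34 m.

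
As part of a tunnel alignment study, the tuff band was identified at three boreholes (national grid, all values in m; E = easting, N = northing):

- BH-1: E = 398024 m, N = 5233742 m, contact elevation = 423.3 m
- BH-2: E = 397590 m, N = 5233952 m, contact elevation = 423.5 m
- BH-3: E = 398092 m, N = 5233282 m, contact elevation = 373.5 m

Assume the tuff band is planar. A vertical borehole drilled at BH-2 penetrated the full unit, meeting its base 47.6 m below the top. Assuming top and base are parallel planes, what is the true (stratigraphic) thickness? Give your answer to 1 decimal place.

Two edge vectors: BH-1→BH-2 = (-434, 210, 0.2), BH-1→BH-3 = (68, -460, -49.8).
Normal n = (BH-1→BH-2) × (BH-1→BH-3) = (-10366, -21599.6, 185360).
So ∂z/∂E = −n_x/n_z = 0.05592 and ∂z/∂N = −n_y/n_z = 0.11653.
|∇z| = √(a²+b²) = 0.12925, so dip δ = arctan(0.12925) = 7.36°.
True thickness = vertical thickness × cos δ = 47.6 × cos 7.36° = 47.2 m.

47.2 m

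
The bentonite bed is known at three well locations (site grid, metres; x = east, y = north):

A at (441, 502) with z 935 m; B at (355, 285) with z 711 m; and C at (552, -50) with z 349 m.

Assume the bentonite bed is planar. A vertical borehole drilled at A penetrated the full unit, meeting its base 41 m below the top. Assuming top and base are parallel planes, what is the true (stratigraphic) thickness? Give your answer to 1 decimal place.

Let the plane be z = a·x + b·y + c.
B−A: −86a − 217b = −224;  C−A: 111a − 552b = −586.
Solving gives a = −0.04911, b = 1.05172.
|∇z| = √(a²+b²) = 1.05287, so dip δ = arctan(1.05287) = 46.48°.
True thickness = vertical thickness × cos δ = 41 × cos 46.48° = 28.2 m.

28.2 m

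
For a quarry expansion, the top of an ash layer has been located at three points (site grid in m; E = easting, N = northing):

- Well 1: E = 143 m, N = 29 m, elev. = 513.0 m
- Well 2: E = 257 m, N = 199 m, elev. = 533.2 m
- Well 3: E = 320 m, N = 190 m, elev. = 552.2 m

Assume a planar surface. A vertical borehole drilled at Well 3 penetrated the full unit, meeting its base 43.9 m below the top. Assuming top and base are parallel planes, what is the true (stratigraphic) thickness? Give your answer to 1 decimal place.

Two edge vectors: Well 1→Well 2 = (114, 170, 20.2), Well 1→Well 3 = (177, 161, 39.2).
Normal n = (Well 1→Well 2) × (Well 1→Well 3) = (3411.8, -893.4, -11736).
So ∂z/∂E = −n_x/n_z = 0.29071 and ∂z/∂N = −n_y/n_z = −0.07612.
|∇z| = √(a²+b²) = 0.30051, so dip δ = arctan(0.30051) = 16.73°.
True thickness = vertical thickness × cos δ = 43.9 × cos 16.73° = 42.0 m.

42.0 m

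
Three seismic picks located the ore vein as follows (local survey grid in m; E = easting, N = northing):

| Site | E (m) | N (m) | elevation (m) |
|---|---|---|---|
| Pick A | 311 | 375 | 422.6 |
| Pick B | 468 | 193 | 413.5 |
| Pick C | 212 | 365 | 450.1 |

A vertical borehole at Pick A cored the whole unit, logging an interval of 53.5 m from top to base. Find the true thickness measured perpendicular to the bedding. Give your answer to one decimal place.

51.1 m

Let the plane be z = a·E + b·N + c.
Pick B−Pick A: 157a − 182b = −9.1;  Pick C−Pick A: −99a − 10b = 27.5.
Solving gives a = −0.26016, b = −0.17442.
|∇z| = √(a²+b²) = 0.31322, so dip δ = arctan(0.31322) = 17.39°.
True thickness = vertical thickness × cos δ = 53.5 × cos 17.39° = 51.1 m.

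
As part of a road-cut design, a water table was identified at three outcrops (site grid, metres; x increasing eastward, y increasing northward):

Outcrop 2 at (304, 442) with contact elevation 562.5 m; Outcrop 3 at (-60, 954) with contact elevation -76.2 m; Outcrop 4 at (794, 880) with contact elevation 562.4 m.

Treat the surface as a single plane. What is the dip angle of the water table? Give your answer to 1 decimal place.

45.7°

Two edge vectors: Outcrop 2→Outcrop 3 = (-364, 512, -638.7), Outcrop 2→Outcrop 4 = (490, 438, -0.1).
Normal n = (Outcrop 2→Outcrop 3) × (Outcrop 2→Outcrop 4) = (279699.4, -312999.4, -410312).
So ∂z/∂x = −n_x/n_z = 0.68167 and ∂z/∂y = −n_y/n_z = −0.76283.
Gradient magnitude |∇z| = √(a² + b²) = √(0.46468 + 0.58191) = 1.02303.
True dip = arctan(1.02303) = 45.7°, dipping toward NW (azimuth ≈ 318°).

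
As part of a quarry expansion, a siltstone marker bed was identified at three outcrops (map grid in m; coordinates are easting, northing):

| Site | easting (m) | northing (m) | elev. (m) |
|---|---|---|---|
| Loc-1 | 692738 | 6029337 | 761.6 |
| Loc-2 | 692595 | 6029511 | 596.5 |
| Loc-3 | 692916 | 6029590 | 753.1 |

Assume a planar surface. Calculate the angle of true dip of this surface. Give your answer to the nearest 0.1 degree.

Let the plane be z = a·easting + b·northing + c.
Loc-2−Loc-1: −143a + 174b = −165.1;  Loc-3−Loc-1: 178a + 253b = −8.5.
Solving gives a = 0.60001, b = −0.45574.
Gradient magnitude |∇z| = √(a² + b²) = √(0.36001 + 0.20770) = 0.75347.
True dip = arctan(0.75347) = 37.0°, dipping toward NW (azimuth ≈ 307°).

37.0°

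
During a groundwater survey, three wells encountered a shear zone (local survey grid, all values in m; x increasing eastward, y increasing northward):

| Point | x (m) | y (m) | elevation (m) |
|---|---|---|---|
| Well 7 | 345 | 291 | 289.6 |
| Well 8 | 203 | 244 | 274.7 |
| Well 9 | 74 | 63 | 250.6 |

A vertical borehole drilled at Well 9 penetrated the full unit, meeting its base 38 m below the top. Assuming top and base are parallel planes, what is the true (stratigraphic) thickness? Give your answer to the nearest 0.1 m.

Two edge vectors: Well 7→Well 8 = (-142, -47, -14.9), Well 7→Well 9 = (-271, -228, -39).
Normal n = (Well 7→Well 8) × (Well 7→Well 9) = (-1564.2, -1500.1, 19639).
So ∂z/∂x = −n_x/n_z = 0.07965 and ∂z/∂y = −n_y/n_z = 0.07638.
|∇z| = √(a²+b²) = 0.11035, so dip δ = arctan(0.11035) = 6.30°.
True thickness = vertical thickness × cos δ = 38 × cos 6.30° = 37.8 m.

37.8 m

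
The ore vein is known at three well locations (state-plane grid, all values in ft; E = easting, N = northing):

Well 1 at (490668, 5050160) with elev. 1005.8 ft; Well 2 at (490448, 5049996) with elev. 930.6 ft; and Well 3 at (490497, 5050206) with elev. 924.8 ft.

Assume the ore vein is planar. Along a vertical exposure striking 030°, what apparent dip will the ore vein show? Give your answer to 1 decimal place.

6.1°

Two edge vectors: Well 1→Well 2 = (-220, -164, -75.2), Well 1→Well 3 = (-171, 46, -81).
Normal n = (Well 1→Well 2) × (Well 1→Well 3) = (16743.2, -4960.8, -38164).
So ∂z/∂E = −n_x/n_z = 0.43872 and ∂z/∂N = −n_y/n_z = −0.12999.
Unit vector along 030° is (sin 30°, cos 30°) = (0.5000, 0.8660).
Slope in that direction = a·(0.5000) + b·(0.8660) = 0.10679.
Apparent dip = arctan|0.10679| = 6.1° (true dip is 24.6°, so apparent ≤ true as expected).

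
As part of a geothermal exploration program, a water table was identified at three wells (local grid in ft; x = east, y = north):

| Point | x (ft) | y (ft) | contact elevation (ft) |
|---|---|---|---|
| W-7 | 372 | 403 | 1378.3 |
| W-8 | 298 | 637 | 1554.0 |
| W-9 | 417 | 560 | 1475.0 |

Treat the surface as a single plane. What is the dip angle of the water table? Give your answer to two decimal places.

35.60°

Let the plane be z = a·x + b·y + c.
W-8−W-7: −74a + 234b = 175.7;  W-9−W-7: 45a + 157b = 96.7.
Solving gives a = −0.22382, b = 0.68007.
Gradient magnitude |∇z| = √(a² + b²) = √(0.05009 + 0.46250) = 0.71596.
True dip = arctan(0.71596) = 35.60°, dipping toward SSE (azimuth ≈ 162°).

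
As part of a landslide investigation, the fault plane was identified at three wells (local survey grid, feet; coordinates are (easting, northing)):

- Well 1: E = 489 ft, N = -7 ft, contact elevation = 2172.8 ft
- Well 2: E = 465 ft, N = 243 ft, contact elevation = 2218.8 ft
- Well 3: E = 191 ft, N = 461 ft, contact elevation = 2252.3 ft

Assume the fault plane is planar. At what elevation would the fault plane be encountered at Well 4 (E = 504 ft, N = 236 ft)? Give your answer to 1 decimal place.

2218.5 ft

Two edge vectors: Well 1→Well 2 = (-24, 250, 46), Well 1→Well 3 = (-298, 468, 79.5).
Normal n = (Well 1→Well 2) × (Well 1→Well 3) = (-1653, -11800, 63268).
So ∂z/∂E = −n_x/n_z = 0.02613 and ∂z/∂N = −n_y/n_z = 0.18651.
Intercept c from Well 1: 2172.8 − 12.78 + 1.31 = 2161.33.
At (504, 236): z = 13.2 + 44.0 + 2161.33 = 2218.5 ft.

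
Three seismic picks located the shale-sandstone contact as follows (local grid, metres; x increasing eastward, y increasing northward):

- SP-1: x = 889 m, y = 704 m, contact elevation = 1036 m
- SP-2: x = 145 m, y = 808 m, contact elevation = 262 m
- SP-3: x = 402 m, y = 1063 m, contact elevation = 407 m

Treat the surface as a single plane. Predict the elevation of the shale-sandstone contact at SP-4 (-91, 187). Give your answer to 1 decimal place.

Two edge vectors: SP-1→SP-2 = (-744, 104, -774), SP-1→SP-3 = (-487, 359, -629).
Normal n = (SP-1→SP-2) × (SP-1→SP-3) = (212450, -91038, -216448).
So ∂z/∂x = −n_x/n_z = 0.981529 and ∂z/∂y = −n_y/n_z = −0.420600.
Intercept c from SP-1: 1036 − 872.58 + 296.10 = 459.52.
At (-91, 187): z = −89.3 − 78.7 + 459.52 = 291.6 m.

291.6 m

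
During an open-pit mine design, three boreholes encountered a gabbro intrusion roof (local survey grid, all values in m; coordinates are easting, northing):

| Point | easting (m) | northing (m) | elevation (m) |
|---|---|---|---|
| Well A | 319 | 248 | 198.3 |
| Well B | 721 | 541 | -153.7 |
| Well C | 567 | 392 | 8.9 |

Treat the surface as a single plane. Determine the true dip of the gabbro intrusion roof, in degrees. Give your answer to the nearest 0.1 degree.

39.4°

Two edge vectors: Well A→Well B = (402, 293, -352), Well A→Well C = (248, 144, -189.4).
Normal n = (Well A→Well B) × (Well A→Well C) = (-4806.2, -11157.2, -14776).
So ∂z/∂easting = −n_x/n_z = −0.32527 and ∂z/∂northing = −n_y/n_z = −0.75509.
Gradient magnitude |∇z| = √(a² + b²) = √(0.10580 + 0.57016) = 0.82217.
True dip = arctan(0.82217) = 39.4°, dipping toward NNE (azimuth ≈ 023°).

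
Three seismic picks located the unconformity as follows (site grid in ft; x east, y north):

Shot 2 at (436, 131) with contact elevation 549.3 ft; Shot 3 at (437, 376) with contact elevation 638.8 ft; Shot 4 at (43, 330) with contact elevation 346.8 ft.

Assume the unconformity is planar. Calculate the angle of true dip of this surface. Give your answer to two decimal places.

Two edge vectors: Shot 2→Shot 3 = (1, 245, 89.5), Shot 2→Shot 4 = (-393, 199, -202.5).
Normal n = (Shot 2→Shot 3) × (Shot 2→Shot 4) = (-67423, -34971, 96484).
So ∂z/∂x = −n_x/n_z = 0.69880 and ∂z/∂y = −n_y/n_z = 0.36245.
Gradient magnitude |∇z| = √(a² + b²) = √(0.48832 + 0.13137) = 0.78721.
True dip = arctan(0.78721) = 38.21°, dipping toward WSW (azimuth ≈ 243°).

38.21°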